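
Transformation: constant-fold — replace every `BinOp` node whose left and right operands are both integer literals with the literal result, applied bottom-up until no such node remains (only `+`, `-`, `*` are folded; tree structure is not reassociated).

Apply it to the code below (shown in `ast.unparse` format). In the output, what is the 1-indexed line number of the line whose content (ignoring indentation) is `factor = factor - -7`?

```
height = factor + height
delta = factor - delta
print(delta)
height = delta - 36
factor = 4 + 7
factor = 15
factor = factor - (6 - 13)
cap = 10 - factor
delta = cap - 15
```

Transformed code:
height = factor + height
delta = factor - delta
print(delta)
height = delta - 36
factor = 11
factor = 15
factor = factor - -7
cap = 10 - factor
delta = cap - 15

7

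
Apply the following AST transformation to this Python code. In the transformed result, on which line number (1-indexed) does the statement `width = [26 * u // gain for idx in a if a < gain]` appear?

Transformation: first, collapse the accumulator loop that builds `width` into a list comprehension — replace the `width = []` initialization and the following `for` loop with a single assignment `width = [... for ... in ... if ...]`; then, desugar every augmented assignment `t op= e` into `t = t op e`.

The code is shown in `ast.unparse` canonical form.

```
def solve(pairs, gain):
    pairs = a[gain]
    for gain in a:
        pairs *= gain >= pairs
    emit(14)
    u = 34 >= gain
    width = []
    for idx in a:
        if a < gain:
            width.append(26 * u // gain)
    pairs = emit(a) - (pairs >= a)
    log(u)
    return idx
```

7

Transformed code:
def solve(pairs, gain):
    pairs = a[gain]
    for gain in a:
        pairs = pairs * (gain >= pairs)
    emit(14)
    u = 34 >= gain
    width = [26 * u // gain for idx in a if a < gain]
    pairs = emit(a) - (pairs >= a)
    log(u)
    return idx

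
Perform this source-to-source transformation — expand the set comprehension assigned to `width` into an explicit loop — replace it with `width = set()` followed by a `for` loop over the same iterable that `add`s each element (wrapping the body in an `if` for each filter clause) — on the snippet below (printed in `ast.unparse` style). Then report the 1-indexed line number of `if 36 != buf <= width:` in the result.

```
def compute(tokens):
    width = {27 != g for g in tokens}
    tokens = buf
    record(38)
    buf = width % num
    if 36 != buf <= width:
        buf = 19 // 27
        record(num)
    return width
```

8

Transformed code:
def compute(tokens):
    width = set()
    for g in tokens:
        width.add(27 != g)
    tokens = buf
    record(38)
    buf = width % num
    if 36 != buf <= width:
        buf = 19 // 27
        record(num)
    return width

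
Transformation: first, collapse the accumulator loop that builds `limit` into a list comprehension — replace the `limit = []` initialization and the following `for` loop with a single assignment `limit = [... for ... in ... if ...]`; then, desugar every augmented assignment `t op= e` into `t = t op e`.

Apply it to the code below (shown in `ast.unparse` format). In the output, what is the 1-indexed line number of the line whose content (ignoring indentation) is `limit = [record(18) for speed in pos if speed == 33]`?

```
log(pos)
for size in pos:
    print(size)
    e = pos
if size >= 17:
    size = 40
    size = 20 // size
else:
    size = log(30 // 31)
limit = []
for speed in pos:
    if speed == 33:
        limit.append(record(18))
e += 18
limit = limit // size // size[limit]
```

Transformed code:
log(pos)
for size in pos:
    print(size)
    e = pos
if size >= 17:
    size = 40
    size = 20 // size
else:
    size = log(30 // 31)
limit = [record(18) for speed in pos if speed == 33]
e = e + 18
limit = limit // size // size[limit]

10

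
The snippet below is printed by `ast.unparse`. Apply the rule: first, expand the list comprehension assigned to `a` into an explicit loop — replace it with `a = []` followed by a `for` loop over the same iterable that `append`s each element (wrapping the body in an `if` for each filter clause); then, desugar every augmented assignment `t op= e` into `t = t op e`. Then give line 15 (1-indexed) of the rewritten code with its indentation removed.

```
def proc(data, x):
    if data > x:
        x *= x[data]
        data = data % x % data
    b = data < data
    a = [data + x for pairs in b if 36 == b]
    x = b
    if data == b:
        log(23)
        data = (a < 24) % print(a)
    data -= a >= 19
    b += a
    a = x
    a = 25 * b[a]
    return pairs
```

Transformed code:
def proc(data, x):
    if data > x:
        x = x * x[data]
        data = data % x % data
    b = data < data
    a = []
    for pairs in b:
        if 36 == b:
            a.append(data + x)
    x = b
    if data == b:
        log(23)
        data = (a < 24) % print(a)
    data = data - (a >= 19)
    b = b + a
    a = x
    a = 25 * b[a]
    return pairs

b = b + a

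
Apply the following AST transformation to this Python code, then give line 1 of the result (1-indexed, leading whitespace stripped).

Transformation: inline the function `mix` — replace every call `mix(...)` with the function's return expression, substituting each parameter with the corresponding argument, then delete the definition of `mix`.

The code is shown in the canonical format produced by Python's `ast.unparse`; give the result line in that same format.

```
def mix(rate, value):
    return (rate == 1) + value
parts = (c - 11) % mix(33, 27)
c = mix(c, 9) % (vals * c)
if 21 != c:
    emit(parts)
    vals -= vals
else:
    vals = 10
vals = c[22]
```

parts = (c - 11) % ((33 == 1) + 27)

Transformed code:
parts = (c - 11) % ((33 == 1) + 27)
c = ((c == 1) + 9) % (vals * c)
if 21 != c:
    emit(parts)
    vals -= vals
else:
    vals = 10
vals = c[22]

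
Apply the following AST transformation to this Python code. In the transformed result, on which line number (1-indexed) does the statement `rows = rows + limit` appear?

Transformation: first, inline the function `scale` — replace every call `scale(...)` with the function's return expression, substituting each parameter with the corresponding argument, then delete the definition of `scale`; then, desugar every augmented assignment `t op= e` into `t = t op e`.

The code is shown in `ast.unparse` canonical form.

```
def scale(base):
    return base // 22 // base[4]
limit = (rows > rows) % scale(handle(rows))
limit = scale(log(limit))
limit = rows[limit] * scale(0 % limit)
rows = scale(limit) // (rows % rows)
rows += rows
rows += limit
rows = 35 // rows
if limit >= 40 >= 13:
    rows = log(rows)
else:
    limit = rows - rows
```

6

Transformed code:
limit = (rows > rows) % (handle(rows) // 22 // handle(rows)[4])
limit = log(limit) // 22 // log(limit)[4]
limit = rows[limit] * (0 % limit // 22 // (0 % limit)[4])
rows = limit // 22 // limit[4] // (rows % rows)
rows = rows + rows
rows = rows + limit
rows = 35 // rows
if limit >= 40 >= 13:
    rows = log(rows)
else:
    limit = rows - rows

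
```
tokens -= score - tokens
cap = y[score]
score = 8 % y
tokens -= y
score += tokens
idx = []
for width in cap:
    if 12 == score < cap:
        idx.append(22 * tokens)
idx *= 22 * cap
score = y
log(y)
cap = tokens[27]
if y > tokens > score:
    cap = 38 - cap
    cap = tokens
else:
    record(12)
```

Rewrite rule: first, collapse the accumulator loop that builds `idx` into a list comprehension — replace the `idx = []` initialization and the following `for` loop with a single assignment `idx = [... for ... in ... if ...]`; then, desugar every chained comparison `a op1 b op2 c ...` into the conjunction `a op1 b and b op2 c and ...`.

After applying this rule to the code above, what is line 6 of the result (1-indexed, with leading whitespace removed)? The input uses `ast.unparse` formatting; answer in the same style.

Transformed code:
tokens -= score - tokens
cap = y[score]
score = 8 % y
tokens -= y
score += tokens
idx = [22 * tokens for width in cap if 12 == score and score < cap]
idx *= 22 * cap
score = y
log(y)
cap = tokens[27]
if y > tokens and tokens > score:
    cap = 38 - cap
    cap = tokens
else:
    record(12)

idx = [22 * tokens for width in cap if 12 == score and score < cap]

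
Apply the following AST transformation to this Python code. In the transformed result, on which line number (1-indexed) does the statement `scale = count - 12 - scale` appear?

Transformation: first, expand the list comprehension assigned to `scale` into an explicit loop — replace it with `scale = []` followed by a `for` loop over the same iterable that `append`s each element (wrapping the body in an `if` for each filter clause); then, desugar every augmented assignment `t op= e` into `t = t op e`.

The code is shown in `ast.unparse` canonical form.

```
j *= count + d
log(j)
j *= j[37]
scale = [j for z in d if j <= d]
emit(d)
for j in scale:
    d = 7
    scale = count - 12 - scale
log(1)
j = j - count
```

11

Transformed code:
j = j * (count + d)
log(j)
j = j * j[37]
scale = []
for z in d:
    if j <= d:
        scale.append(j)
emit(d)
for j in scale:
    d = 7
    scale = count - 12 - scale
log(1)
j = j - count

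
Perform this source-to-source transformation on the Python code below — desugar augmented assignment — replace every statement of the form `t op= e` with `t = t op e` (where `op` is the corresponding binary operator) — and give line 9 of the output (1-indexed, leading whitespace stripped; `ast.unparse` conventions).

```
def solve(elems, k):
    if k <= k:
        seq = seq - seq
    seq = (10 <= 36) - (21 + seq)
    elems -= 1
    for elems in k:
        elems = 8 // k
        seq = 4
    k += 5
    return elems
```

k = k + 5

Transformed code:
def solve(elems, k):
    if k <= k:
        seq = seq - seq
    seq = (10 <= 36) - (21 + seq)
    elems = elems - 1
    for elems in k:
        elems = 8 // k
        seq = 4
    k = k + 5
    return elems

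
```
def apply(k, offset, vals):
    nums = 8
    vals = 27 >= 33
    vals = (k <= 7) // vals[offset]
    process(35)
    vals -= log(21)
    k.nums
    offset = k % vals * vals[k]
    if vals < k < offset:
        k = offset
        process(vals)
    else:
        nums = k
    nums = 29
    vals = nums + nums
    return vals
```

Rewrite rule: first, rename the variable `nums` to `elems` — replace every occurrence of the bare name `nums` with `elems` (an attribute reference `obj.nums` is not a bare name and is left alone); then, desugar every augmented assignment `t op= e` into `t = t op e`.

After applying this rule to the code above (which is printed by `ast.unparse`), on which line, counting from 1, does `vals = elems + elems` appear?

15

Transformed code:
def apply(k, offset, vals):
    elems = 8
    vals = 27 >= 33
    vals = (k <= 7) // vals[offset]
    process(35)
    vals = vals - log(21)
    k.nums
    offset = k % vals * vals[k]
    if vals < k < offset:
        k = offset
        process(vals)
    else:
        elems = k
    elems = 29
    vals = elems + elems
    return vals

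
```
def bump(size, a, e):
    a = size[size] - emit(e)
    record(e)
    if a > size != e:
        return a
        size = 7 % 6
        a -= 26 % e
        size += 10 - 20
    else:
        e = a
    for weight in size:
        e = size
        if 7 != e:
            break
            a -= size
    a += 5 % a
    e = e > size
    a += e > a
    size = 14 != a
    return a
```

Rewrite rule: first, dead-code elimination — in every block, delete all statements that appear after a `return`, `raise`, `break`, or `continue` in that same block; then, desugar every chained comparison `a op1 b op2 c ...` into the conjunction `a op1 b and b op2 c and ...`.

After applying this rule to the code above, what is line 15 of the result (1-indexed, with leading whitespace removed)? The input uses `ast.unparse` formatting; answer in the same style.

size = 14 != a

Transformed code:
def bump(size, a, e):
    a = size[size] - emit(e)
    record(e)
    if a > size and size != e:
        return a
    else:
        e = a
    for weight in size:
        e = size
        if 7 != e:
            break
    a += 5 % a
    e = e > size
    a += e > a
    size = 14 != a
    return a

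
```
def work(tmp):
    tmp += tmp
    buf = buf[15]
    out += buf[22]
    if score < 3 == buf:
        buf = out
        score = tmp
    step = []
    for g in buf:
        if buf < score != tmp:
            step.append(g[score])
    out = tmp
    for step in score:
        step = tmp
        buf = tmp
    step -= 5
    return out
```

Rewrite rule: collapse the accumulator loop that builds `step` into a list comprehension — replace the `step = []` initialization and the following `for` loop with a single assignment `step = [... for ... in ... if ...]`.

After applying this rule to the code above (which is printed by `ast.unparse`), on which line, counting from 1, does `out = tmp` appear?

Transformed code:
def work(tmp):
    tmp += tmp
    buf = buf[15]
    out += buf[22]
    if score < 3 == buf:
        buf = out
        score = tmp
    step = [g[score] for g in buf if buf < score != tmp]
    out = tmp
    for step in score:
        step = tmp
        buf = tmp
    step -= 5
    return out

9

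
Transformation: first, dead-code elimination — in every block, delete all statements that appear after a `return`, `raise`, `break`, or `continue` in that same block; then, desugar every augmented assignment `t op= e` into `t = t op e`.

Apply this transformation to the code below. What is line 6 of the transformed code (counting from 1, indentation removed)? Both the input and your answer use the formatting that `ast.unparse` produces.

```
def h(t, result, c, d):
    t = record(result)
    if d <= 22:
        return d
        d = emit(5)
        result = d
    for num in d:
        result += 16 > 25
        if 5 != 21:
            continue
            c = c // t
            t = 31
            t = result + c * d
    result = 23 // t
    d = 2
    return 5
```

Transformed code:
def h(t, result, c, d):
    t = record(result)
    if d <= 22:
        return d
    for num in d:
        result = result + (16 > 25)
        if 5 != 21:
            continue
    result = 23 // t
    d = 2
    return 5

result = result + (16 > 25)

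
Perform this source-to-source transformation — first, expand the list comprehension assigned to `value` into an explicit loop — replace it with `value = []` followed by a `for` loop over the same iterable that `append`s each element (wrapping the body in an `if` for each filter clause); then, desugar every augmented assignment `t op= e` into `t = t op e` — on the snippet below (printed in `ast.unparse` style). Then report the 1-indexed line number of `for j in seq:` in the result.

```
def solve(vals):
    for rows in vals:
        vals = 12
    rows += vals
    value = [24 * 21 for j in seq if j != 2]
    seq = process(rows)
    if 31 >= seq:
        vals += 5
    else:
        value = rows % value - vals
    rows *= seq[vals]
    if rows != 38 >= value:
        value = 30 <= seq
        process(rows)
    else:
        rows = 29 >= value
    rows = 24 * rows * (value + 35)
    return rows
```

Transformed code:
def solve(vals):
    for rows in vals:
        vals = 12
    rows = rows + vals
    value = []
    for j in seq:
        if j != 2:
            value.append(24 * 21)
    seq = process(rows)
    if 31 >= seq:
        vals = vals + 5
    else:
        value = rows % value - vals
    rows = rows * seq[vals]
    if rows != 38 >= value:
        value = 30 <= seq
        process(rows)
    else:
        rows = 29 >= value
    rows = 24 * rows * (value + 35)
    return rows

6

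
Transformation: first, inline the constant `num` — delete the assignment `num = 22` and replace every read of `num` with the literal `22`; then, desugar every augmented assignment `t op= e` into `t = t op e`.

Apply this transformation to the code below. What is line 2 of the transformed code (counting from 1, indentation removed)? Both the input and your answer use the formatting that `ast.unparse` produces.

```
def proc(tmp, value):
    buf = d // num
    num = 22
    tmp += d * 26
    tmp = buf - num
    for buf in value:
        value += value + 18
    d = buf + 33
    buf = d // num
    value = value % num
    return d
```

Transformed code:
def proc(tmp, value):
    buf = d // 22
    tmp = tmp + d * 26
    tmp = buf - 22
    for buf in value:
        value = value + (value + 18)
    d = buf + 33
    buf = d // 22
    value = value % 22
    return d

buf = d // 22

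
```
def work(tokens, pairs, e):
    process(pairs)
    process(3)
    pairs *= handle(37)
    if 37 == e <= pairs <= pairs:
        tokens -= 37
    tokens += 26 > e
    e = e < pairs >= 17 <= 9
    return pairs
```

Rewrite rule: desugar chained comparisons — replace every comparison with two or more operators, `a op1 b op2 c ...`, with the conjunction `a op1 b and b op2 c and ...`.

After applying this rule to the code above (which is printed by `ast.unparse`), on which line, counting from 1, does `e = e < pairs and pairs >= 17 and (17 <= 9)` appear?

Transformed code:
def work(tokens, pairs, e):
    process(pairs)
    process(3)
    pairs *= handle(37)
    if 37 == e and e <= pairs and (pairs <= pairs):
        tokens -= 37
    tokens += 26 > e
    e = e < pairs and pairs >= 17 and (17 <= 9)
    return pairs

8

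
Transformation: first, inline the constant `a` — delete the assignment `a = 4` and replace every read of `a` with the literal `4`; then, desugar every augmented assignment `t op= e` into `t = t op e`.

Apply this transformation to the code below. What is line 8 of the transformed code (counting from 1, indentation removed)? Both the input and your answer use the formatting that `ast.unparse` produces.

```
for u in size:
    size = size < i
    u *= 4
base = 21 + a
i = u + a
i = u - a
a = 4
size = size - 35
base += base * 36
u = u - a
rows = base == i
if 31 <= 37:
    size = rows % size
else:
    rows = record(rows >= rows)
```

base = base + base * 36

Transformed code:
for u in size:
    size = size < i
    u = u * 4
base = 21 + 4
i = u + 4
i = u - 4
size = size - 35
base = base + base * 36
u = u - 4
rows = base == i
if 31 <= 37:
    size = rows % size
else:
    rows = record(rows >= rows)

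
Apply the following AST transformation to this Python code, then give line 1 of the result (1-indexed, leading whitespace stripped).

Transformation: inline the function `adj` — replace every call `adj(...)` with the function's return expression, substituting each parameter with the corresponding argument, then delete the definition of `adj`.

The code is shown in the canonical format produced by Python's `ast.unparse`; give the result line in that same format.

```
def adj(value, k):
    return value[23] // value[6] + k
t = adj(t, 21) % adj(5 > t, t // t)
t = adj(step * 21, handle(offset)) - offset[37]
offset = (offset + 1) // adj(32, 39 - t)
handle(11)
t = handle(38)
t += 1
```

t = (t[23] // t[6] + 21) % ((5 > t)[23] // (5 > t)[6] + t // t)

Transformed code:
t = (t[23] // t[6] + 21) % ((5 > t)[23] // (5 > t)[6] + t // t)
t = (step * 21)[23] // (step * 21)[6] + handle(offset) - offset[37]
offset = (offset + 1) // (32[23] // 32[6] + (39 - t))
handle(11)
t = handle(38)
t += 1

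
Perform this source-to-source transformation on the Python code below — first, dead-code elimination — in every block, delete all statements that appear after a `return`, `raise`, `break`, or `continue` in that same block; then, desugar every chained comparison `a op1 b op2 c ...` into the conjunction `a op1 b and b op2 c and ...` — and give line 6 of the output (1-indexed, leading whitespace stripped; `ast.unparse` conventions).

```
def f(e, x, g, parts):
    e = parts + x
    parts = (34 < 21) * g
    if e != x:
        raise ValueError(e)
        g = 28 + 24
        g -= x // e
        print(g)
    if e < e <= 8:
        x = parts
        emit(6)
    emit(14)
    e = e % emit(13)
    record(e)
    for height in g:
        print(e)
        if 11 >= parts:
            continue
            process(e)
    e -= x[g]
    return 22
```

Transformed code:
def f(e, x, g, parts):
    e = parts + x
    parts = (34 < 21) * g
    if e != x:
        raise ValueError(e)
    if e < e and e <= 8:
        x = parts
        emit(6)
    emit(14)
    e = e % emit(13)
    record(e)
    for height in g:
        print(e)
        if 11 >= parts:
            continue
    e -= x[g]
    return 22

if e < e and e <= 8:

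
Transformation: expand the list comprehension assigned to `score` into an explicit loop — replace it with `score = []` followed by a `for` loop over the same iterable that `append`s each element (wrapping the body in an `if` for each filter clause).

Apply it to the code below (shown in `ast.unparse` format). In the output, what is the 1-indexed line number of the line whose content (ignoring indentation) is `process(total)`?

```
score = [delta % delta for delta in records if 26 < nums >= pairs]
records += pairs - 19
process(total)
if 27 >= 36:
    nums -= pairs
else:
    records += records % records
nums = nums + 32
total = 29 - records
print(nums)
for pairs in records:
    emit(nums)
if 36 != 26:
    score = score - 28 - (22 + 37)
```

6

Transformed code:
score = []
for delta in records:
    if 26 < nums >= pairs:
        score.append(delta % delta)
records += pairs - 19
process(total)
if 27 >= 36:
    nums -= pairs
else:
    records += records % records
nums = nums + 32
total = 29 - records
print(nums)
for pairs in records:
    emit(nums)
if 36 != 26:
    score = score - 28 - (22 + 37)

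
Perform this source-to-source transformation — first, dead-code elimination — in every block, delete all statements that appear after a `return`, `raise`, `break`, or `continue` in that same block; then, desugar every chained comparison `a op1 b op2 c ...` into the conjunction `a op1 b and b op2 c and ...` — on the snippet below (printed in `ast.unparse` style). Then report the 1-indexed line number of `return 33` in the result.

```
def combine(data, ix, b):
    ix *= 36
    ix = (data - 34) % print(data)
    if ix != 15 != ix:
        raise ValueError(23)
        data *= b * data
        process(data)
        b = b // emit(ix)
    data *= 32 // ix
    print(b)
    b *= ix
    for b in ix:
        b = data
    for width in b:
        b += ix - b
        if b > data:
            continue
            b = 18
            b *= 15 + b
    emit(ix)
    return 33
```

Transformed code:
def combine(data, ix, b):
    ix *= 36
    ix = (data - 34) % print(data)
    if ix != 15 and 15 != ix:
        raise ValueError(23)
    data *= 32 // ix
    print(b)
    b *= ix
    for b in ix:
        b = data
    for width in b:
        b += ix - b
        if b > data:
            continue
    emit(ix)
    return 33

16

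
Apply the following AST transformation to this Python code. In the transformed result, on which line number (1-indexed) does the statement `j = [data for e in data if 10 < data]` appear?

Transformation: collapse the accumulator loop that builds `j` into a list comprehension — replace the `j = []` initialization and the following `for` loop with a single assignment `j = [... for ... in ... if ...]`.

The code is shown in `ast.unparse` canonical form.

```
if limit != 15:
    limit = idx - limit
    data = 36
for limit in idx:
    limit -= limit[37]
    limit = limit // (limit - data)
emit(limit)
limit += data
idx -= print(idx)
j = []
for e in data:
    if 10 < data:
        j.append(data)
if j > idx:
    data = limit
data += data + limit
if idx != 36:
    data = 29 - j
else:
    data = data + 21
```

10

Transformed code:
if limit != 15:
    limit = idx - limit
    data = 36
for limit in idx:
    limit -= limit[37]
    limit = limit // (limit - data)
emit(limit)
limit += data
idx -= print(idx)
j = [data for e in data if 10 < data]
if j > idx:
    data = limit
data += data + limit
if idx != 36:
    data = 29 - j
else:
    data = data + 21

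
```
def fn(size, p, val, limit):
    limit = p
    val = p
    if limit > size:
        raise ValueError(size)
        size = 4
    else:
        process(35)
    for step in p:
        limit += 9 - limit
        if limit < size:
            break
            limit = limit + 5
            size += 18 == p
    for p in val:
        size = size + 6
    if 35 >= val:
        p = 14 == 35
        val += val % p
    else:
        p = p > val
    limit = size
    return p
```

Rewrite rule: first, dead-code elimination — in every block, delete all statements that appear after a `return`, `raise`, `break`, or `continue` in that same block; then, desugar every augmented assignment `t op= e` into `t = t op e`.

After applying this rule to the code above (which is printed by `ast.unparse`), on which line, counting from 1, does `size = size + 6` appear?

Transformed code:
def fn(size, p, val, limit):
    limit = p
    val = p
    if limit > size:
        raise ValueError(size)
    else:
        process(35)
    for step in p:
        limit = limit + (9 - limit)
        if limit < size:
            break
    for p in val:
        size = size + 6
    if 35 >= val:
        p = 14 == 35
        val = val + val % p
    else:
        p = p > val
    limit = size
    return p

13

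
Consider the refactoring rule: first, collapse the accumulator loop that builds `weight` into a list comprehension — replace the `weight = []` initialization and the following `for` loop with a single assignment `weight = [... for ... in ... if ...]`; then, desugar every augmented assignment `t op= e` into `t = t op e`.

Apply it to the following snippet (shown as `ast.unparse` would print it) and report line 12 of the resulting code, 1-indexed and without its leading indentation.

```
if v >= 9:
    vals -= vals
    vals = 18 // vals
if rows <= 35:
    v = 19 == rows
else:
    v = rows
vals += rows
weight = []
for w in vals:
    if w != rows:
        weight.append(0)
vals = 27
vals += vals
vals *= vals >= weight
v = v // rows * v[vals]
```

vals = vals * (vals >= weight)

Transformed code:
if v >= 9:
    vals = vals - vals
    vals = 18 // vals
if rows <= 35:
    v = 19 == rows
else:
    v = rows
vals = vals + rows
weight = [0 for w in vals if w != rows]
vals = 27
vals = vals + vals
vals = vals * (vals >= weight)
v = v // rows * v[vals]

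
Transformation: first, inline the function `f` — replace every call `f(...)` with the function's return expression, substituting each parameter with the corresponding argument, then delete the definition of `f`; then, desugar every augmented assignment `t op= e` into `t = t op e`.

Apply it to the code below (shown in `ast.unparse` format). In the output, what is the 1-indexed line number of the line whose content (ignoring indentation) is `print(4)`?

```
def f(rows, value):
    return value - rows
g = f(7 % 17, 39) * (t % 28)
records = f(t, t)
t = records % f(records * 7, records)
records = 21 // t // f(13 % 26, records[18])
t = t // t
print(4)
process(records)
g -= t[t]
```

Transformed code:
g = (39 - 7 % 17) * (t % 28)
records = t - t
t = records % (records - records * 7)
records = 21 // t // (records[18] - 13 % 26)
t = t // t
print(4)
process(records)
g = g - t[t]

6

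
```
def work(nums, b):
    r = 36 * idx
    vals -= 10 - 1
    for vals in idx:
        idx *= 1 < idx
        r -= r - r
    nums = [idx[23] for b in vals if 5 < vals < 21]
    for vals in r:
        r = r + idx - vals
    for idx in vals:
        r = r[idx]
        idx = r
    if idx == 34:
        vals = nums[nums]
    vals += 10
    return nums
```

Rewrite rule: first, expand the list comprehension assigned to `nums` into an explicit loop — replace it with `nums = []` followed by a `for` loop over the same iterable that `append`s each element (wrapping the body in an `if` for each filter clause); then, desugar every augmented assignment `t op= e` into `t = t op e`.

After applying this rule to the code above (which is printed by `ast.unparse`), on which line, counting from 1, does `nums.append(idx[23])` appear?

10

Transformed code:
def work(nums, b):
    r = 36 * idx
    vals = vals - (10 - 1)
    for vals in idx:
        idx = idx * (1 < idx)
        r = r - (r - r)
    nums = []
    for b in vals:
        if 5 < vals < 21:
            nums.append(idx[23])
    for vals in r:
        r = r + idx - vals
    for idx in vals:
        r = r[idx]
        idx = r
    if idx == 34:
        vals = nums[nums]
    vals = vals + 10
    return nums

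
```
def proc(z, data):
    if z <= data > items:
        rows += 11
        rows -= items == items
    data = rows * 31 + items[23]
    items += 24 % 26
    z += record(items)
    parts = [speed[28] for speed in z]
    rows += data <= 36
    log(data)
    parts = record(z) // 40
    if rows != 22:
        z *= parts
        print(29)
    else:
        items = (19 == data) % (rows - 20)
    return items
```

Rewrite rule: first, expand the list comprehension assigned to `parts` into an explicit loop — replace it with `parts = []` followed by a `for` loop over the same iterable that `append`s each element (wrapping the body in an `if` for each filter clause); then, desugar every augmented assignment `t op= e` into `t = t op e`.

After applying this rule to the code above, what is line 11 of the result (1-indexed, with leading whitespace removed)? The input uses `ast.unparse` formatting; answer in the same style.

rows = rows + (data <= 36)

Transformed code:
def proc(z, data):
    if z <= data > items:
        rows = rows + 11
        rows = rows - (items == items)
    data = rows * 31 + items[23]
    items = items + 24 % 26
    z = z + record(items)
    parts = []
    for speed in z:
        parts.append(speed[28])
    rows = rows + (data <= 36)
    log(data)
    parts = record(z) // 40
    if rows != 22:
        z = z * parts
        print(29)
    else:
        items = (19 == data) % (rows - 20)
    return items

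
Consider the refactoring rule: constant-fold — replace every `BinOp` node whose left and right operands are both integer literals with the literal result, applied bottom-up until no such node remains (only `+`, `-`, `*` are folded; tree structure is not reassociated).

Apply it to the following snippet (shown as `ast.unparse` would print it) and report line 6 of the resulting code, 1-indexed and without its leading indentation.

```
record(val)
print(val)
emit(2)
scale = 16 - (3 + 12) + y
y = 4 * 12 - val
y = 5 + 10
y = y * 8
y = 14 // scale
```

y = 15

Transformed code:
record(val)
print(val)
emit(2)
scale = 1 + y
y = 48 - val
y = 15
y = y * 8
y = 14 // scale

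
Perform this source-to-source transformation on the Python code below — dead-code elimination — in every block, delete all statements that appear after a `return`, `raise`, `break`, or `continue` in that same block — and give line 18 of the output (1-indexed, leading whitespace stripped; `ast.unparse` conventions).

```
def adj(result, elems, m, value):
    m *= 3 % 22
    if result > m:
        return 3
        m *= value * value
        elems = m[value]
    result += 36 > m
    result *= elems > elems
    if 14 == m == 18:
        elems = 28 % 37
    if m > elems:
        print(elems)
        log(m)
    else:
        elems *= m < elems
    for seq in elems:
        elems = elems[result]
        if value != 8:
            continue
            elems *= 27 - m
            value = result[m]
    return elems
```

return elems

Transformed code:
def adj(result, elems, m, value):
    m *= 3 % 22
    if result > m:
        return 3
    result += 36 > m
    result *= elems > elems
    if 14 == m == 18:
        elems = 28 % 37
    if m > elems:
        print(elems)
        log(m)
    else:
        elems *= m < elems
    for seq in elems:
        elems = elems[result]
        if value != 8:
            continue
    return elems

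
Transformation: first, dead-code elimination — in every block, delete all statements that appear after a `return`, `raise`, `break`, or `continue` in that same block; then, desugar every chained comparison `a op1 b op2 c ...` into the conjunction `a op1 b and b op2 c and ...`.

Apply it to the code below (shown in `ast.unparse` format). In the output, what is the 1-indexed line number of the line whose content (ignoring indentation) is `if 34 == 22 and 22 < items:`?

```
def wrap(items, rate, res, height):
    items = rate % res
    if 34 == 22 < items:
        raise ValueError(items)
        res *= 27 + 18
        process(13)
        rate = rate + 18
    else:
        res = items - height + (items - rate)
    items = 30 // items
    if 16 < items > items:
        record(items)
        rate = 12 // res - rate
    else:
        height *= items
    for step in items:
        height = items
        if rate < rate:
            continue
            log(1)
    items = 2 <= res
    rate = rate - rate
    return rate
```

3

Transformed code:
def wrap(items, rate, res, height):
    items = rate % res
    if 34 == 22 and 22 < items:
        raise ValueError(items)
    else:
        res = items - height + (items - rate)
    items = 30 // items
    if 16 < items and items > items:
        record(items)
        rate = 12 // res - rate
    else:
        height *= items
    for step in items:
        height = items
        if rate < rate:
            continue
    items = 2 <= res
    rate = rate - rate
    return rate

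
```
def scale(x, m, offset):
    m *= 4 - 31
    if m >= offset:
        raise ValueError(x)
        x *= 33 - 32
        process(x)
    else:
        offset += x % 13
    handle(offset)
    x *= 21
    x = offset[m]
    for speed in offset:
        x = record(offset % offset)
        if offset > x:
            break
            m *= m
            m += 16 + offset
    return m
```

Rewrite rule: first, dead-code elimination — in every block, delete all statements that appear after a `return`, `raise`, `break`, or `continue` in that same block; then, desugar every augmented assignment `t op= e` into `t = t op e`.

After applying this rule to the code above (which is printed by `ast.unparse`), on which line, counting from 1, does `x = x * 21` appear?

Transformed code:
def scale(x, m, offset):
    m = m * (4 - 31)
    if m >= offset:
        raise ValueError(x)
    else:
        offset = offset + x % 13
    handle(offset)
    x = x * 21
    x = offset[m]
    for speed in offset:
        x = record(offset % offset)
        if offset > x:
            break
    return m

8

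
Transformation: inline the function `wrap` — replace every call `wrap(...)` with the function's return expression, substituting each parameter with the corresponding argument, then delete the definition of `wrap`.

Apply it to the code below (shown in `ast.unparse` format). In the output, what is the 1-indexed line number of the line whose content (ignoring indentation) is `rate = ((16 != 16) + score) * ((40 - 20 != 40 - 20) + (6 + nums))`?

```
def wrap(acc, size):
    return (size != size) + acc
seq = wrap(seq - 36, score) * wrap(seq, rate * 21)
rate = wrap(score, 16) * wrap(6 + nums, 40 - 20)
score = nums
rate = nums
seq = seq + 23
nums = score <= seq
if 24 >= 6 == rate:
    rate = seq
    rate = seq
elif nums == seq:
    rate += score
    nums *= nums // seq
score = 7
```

Transformed code:
seq = ((score != score) + (seq - 36)) * ((rate * 21 != rate * 21) + seq)
rate = ((16 != 16) + score) * ((40 - 20 != 40 - 20) + (6 + nums))
score = nums
rate = nums
seq = seq + 23
nums = score <= seq
if 24 >= 6 == rate:
    rate = seq
    rate = seq
elif nums == seq:
    rate += score
    nums *= nums // seq
score = 7

2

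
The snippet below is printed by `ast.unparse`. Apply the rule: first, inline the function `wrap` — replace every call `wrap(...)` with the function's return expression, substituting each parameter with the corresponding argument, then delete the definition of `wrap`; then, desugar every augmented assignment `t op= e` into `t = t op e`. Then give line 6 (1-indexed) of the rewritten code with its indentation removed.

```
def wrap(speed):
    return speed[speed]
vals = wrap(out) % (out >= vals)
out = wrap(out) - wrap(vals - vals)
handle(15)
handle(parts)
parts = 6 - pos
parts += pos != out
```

parts = parts + (pos != out)

Transformed code:
vals = out[out] % (out >= vals)
out = out[out] - (vals - vals)[vals - vals]
handle(15)
handle(parts)
parts = 6 - pos
parts = parts + (pos != out)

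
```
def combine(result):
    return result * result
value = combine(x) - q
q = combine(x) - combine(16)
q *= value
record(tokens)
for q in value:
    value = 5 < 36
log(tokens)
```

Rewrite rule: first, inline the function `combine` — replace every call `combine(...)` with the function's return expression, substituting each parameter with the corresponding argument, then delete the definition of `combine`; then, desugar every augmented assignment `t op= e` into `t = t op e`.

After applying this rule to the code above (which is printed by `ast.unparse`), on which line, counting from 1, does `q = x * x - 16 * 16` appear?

2

Transformed code:
value = x * x - q
q = x * x - 16 * 16
q = q * value
record(tokens)
for q in value:
    value = 5 < 36
log(tokens)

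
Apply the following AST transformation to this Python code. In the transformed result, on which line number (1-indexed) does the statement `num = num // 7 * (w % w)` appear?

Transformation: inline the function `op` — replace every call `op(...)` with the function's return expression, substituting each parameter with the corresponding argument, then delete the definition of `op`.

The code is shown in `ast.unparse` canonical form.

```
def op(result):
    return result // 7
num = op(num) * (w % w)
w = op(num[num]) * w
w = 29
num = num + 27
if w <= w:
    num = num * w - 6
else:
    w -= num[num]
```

Transformed code:
num = num // 7 * (w % w)
w = num[num] // 7 * w
w = 29
num = num + 27
if w <= w:
    num = num * w - 6
else:
    w -= num[num]

1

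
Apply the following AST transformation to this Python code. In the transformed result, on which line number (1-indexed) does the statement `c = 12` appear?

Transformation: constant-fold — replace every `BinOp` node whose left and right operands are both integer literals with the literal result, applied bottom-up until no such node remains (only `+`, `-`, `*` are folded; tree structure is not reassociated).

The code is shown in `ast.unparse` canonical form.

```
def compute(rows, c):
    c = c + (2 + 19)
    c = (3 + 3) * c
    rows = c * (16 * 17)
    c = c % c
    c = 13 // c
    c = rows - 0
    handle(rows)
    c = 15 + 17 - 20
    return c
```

Transformed code:
def compute(rows, c):
    c = c + 21
    c = 6 * c
    rows = c * 272
    c = c % c
    c = 13 // c
    c = rows - 0
    handle(rows)
    c = 12
    return c

9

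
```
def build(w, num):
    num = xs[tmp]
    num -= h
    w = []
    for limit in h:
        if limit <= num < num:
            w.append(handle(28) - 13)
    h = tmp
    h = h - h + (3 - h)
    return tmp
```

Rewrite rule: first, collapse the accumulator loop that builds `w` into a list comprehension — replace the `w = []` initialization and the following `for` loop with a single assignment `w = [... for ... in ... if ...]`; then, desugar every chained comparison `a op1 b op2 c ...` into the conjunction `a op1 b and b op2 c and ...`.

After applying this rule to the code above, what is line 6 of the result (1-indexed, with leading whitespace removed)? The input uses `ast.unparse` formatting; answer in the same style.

Transformed code:
def build(w, num):
    num = xs[tmp]
    num -= h
    w = [handle(28) - 13 for limit in h if limit <= num and num < num]
    h = tmp
    h = h - h + (3 - h)
    return tmp

h = h - h + (3 - h)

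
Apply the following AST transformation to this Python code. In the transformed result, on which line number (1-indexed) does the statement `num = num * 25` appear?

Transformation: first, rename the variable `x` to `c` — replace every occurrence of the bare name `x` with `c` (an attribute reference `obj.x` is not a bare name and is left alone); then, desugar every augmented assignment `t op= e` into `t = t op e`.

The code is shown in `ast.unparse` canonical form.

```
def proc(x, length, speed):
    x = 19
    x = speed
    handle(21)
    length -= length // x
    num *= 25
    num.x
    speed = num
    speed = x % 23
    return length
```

6

Transformed code:
def proc(c, length, speed):
    c = 19
    c = speed
    handle(21)
    length = length - length // c
    num = num * 25
    num.x
    speed = num
    speed = c % 23
    return length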